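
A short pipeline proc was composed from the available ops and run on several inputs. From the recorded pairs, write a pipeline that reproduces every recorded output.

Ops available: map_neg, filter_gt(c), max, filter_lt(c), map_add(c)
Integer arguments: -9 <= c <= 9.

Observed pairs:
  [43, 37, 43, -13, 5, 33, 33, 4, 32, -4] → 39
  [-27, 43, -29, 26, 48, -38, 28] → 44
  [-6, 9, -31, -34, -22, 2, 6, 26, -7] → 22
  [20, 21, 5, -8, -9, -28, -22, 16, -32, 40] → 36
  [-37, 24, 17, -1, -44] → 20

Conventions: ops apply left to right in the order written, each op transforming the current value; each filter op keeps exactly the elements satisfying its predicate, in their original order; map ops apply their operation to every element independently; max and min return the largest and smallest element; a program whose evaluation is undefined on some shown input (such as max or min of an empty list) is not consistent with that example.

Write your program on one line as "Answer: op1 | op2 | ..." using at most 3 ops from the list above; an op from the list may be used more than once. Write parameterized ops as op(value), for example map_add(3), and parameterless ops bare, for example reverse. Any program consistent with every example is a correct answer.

map_add(-4) | filter_gt(5) | max

Check, running the answer program on each example:
  [43, 37, 43, -13, 5, 33, 33, 4, 32, -4] -> [39, 33, 39, -17, 1, 29, 29, 0, 28, -8] -> [39, 33, 39, 29, 29, 28] -> 39
  [-27, 43, -29, 26, 48, -38, 28] -> [-31, 39, -33, 22, 44, -42, 24] -> [39, 22, 44, 24] -> 44
  [-6, 9, -31, -34, -22, 2, 6, 26, -7] -> [-10, 5, -35, -38, -26, -2, 2, 22, -11] -> [22] -> 22
  [20, 21, 5, -8, -9, -28, -22, 16, -32, 40] -> [16, 17, 1, -12, -13, -32, -26, 12, -36, 36] -> [16, 17, 12, 36] -> 36
  [-37, 24, 17, -1, -44] -> [-41, 20, 13, -5, -48] -> [20, 13] -> 20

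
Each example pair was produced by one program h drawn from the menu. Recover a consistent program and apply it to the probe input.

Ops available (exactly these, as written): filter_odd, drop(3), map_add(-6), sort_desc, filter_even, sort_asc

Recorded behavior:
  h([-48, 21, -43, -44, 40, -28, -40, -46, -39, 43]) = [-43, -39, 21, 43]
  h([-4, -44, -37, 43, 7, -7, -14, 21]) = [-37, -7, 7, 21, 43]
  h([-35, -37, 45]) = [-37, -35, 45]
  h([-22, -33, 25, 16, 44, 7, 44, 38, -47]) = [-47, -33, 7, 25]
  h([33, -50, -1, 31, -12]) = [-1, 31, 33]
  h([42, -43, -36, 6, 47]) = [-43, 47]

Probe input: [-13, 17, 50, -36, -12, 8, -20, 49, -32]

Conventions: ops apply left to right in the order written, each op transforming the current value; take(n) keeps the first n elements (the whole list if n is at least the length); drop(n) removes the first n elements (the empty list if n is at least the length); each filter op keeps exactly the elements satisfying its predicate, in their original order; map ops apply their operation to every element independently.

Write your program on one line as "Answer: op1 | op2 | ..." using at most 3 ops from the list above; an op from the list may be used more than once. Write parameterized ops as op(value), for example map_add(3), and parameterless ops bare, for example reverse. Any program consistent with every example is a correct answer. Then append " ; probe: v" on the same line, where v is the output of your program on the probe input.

filter_odd | sort_desc | sort_asc ; probe: [-13, 17, 49]

Check, running the answer program on each example:
  [-48, 21, -43, -44, 40, -28, -40, -46, -39, 43] -> [21, -43, -39, 43] -> [43, 21, -39, -43] -> [-43, -39, 21, 43]
  [-4, -44, -37, 43, 7, -7, -14, 21] -> [-37, 43, 7, -7, 21] -> [43, 21, 7, -7, -37] -> [-37, -7, 7, 21, 43]
  [-35, -37, 45] -> [-35, -37, 45] -> [45, -35, -37] -> [-37, -35, 45]
  [-22, -33, 25, 16, 44, 7, 44, 38, -47] -> [-33, 25, 7, -47] -> [25, 7, -33, -47] -> [-47, -33, 7, 25]
  [33, -50, -1, 31, -12] -> [33, -1, 31] -> [33, 31, -1] -> [-1, 31, 33]
  [42, -43, -36, 6, 47] -> [-43, 47] -> [47, -43] -> [-43, 47]
  probe: [-13, 17, 50, -36, -12, 8, -20, 49, -32] -> [-13, 17, 49] -> [49, 17, -13] -> [-13, 17, 49]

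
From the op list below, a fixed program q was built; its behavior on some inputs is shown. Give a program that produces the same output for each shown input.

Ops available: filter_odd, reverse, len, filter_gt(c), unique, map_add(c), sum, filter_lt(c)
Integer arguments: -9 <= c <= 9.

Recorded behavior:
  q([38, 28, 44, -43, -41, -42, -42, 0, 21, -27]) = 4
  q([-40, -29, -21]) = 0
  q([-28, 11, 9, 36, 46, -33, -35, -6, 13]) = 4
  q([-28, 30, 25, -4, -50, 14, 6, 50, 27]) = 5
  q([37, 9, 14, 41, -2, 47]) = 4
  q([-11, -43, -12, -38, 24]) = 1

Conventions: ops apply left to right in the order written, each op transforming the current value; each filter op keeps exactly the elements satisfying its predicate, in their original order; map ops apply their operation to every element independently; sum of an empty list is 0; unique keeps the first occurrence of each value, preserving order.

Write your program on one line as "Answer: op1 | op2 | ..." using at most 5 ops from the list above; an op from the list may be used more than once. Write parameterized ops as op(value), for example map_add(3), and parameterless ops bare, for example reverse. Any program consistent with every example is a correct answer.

unique | filter_gt(9) | map_add(-8) | len

Check, running the answer program on each example:
  [38, 28, 44, -43, -41, -42, -42, 0, 21, -27] -> [38, 28, 44, -43, -41, -42, 0, 21, -27] -> [38, 28, 44, 21] -> [30, 20, 36, 13] -> 4
  [-40, -29, -21] -> [-40, -29, -21] -> [] -> [] -> 0
  [-28, 11, 9, 36, 46, -33, -35, -6, 13] -> [-28, 11, 9, 36, 46, -33, -35, -6, 13] -> [11, 36, 46, 13] -> [3, 28, 38, 5] -> 4
  [-28, 30, 25, -4, -50, 14, 6, 50, 27] -> [-28, 30, 25, -4, -50, 14, 6, 50, 27] -> [30, 25, 14, 50, 27] -> [22, 17, 6, 42, 19] -> 5
  [37, 9, 14, 41, -2, 47] -> [37, 9, 14, 41, -2, 47] -> [37, 14, 41, 47] -> [29, 6, 33, 39] -> 4
  [-11, -43, -12, -38, 24] -> [-11, -43, -12, -38, 24] -> [24] -> [16] -> 1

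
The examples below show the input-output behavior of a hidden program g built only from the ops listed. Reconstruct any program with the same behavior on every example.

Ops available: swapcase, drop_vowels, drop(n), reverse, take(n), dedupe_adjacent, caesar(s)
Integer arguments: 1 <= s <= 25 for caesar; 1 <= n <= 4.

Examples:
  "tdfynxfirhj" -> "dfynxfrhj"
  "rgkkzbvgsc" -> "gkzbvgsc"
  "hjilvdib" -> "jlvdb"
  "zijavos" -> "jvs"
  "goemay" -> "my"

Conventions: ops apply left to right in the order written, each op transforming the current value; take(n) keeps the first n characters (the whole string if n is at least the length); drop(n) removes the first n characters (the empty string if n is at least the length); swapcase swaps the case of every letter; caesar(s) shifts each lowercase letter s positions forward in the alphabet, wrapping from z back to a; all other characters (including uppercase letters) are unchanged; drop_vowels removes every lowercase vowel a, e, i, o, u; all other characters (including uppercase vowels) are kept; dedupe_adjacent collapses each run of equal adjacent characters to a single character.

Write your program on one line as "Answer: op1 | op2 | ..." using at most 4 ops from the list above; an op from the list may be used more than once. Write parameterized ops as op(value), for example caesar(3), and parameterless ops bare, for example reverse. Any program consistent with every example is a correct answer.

dedupe_adjacent | drop(1) | drop_vowels

Check, running the answer program on each example:
  "tdfynxfirhj" -> "tdfynxfirhj" -> "dfynxfirhj" -> "dfynxfrhj"
  "rgkkzbvgsc" -> "rgkzbvgsc" -> "gkzbvgsc" -> "gkzbvgsc"
  "hjilvdib" -> "hjilvdib" -> "jilvdib" -> "jlvdb"
  "zijavos" -> "zijavos" -> "ijavos" -> "jvs"
  "goemay" -> "goemay" -> "oemay" -> "my"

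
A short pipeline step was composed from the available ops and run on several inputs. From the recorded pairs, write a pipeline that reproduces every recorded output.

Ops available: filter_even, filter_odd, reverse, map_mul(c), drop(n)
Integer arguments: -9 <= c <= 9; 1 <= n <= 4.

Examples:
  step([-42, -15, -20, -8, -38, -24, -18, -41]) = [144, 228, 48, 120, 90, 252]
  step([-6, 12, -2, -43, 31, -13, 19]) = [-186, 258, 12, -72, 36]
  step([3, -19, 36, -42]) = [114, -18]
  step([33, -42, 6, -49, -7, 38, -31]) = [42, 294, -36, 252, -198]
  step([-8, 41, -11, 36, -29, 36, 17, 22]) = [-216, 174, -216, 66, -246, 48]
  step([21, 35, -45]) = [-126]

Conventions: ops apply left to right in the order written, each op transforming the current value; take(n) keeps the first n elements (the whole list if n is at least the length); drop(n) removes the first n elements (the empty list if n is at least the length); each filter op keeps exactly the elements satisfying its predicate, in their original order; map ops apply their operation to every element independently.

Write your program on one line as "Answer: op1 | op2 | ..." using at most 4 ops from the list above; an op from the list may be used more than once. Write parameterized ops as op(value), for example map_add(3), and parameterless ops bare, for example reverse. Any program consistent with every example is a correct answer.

map_mul(-6) | reverse | drop(2)

Check, running the answer program on each example:
  [-42, -15, -20, -8, -38, -24, -18, -41] -> [252, 90, 120, 48, 228, 144, 108, 246] -> [246, 108, 144, 228, 48, 120, 90, 252] -> [144, 228, 48, 120, 90, 252]
  [-6, 12, -2, -43, 31, -13, 19] -> [36, -72, 12, 258, -186, 78, -114] -> [-114, 78, -186, 258, 12, -72, 36] -> [-186, 258, 12, -72, 36]
  [3, -19, 36, -42] -> [-18, 114, -216, 252] -> [252, -216, 114, -18] -> [114, -18]
  [33, -42, 6, -49, -7, 38, -31] -> [-198, 252, -36, 294, 42, -228, 186] -> [186, -228, 42, 294, -36, 252, -198] -> [42, 294, -36, 252, -198]
  [-8, 41, -11, 36, -29, 36, 17, 22] -> [48, -246, 66, -216, 174, -216, -102, -132] -> [-132, -102, -216, 174, -216, 66, -246, 48] -> [-216, 174, -216, 66, -246, 48]
  [21, 35, -45] -> [-126, -210, 270] -> [270, -210, -126] -> [-126]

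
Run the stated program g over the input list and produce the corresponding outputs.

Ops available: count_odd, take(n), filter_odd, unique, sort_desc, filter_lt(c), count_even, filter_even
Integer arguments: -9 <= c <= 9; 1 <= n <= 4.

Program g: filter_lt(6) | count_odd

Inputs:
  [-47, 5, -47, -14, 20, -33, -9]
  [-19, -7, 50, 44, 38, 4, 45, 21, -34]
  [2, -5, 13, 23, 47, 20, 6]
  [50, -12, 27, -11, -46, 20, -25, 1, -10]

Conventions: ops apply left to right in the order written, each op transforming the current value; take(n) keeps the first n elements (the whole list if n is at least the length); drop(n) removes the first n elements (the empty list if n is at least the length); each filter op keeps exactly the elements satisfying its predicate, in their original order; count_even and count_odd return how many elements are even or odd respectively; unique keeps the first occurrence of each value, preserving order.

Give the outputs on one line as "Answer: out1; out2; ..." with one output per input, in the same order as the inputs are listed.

5; 2; 1; 3

Execution, op by op:
  [-47, 5, -47, -14, 20, -33, -9] -> [-47, 5, -47, -14, -33, -9] -> 5
  [-19, -7, 50, 44, 38, 4, 45, 21, -34] -> [-19, -7, 4, -34] -> 2
  [2, -5, 13, 23, 47, 20, 6] -> [2, -5] -> 1
  [50, -12, 27, -11, -46, 20, -25, 1, -10] -> [-12, -11, -46, -25, 1, -10] -> 3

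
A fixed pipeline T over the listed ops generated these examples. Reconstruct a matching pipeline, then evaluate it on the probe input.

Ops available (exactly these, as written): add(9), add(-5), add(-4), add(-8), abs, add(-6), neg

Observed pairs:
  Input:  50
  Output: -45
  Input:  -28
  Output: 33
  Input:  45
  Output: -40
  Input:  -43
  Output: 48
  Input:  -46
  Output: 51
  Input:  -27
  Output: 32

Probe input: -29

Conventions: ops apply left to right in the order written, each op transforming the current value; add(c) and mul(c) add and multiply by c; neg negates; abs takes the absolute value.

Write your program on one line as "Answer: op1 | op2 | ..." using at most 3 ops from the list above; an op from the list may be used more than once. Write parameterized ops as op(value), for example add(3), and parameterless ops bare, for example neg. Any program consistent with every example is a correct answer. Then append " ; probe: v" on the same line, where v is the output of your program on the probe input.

neg | add(9) | add(-4) ; probe: 34

Check, running the answer program on each example:
  50 -> -50 -> -41 -> -45
  -28 -> 28 -> 37 -> 33
  45 -> -45 -> -36 -> -40
  -43 -> 43 -> 52 -> 48
  -46 -> 46 -> 55 -> 51
  -27 -> 27 -> 36 -> 32
  probe: -29 -> 29 -> 38 -> 34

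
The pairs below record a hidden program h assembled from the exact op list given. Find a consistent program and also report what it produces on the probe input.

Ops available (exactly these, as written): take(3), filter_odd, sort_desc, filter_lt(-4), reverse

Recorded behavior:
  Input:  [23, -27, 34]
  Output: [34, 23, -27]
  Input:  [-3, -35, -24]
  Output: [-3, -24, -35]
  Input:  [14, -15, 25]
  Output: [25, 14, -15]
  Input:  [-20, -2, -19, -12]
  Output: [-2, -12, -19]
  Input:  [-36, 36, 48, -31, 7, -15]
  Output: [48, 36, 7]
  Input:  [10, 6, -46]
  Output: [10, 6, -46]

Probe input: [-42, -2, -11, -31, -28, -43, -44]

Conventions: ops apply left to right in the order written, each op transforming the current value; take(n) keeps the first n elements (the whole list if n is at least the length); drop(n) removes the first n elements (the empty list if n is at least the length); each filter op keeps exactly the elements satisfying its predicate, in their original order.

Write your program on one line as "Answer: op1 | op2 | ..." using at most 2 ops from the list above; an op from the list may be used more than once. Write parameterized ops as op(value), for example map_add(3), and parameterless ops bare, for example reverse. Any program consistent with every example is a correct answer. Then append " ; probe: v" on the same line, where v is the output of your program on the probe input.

sort_desc | take(3) ; probe: [-2, -11, -28]

Check, running the answer program on each example:
  [23, -27, 34] -> [34, 23, -27] -> [34, 23, -27]
  [-3, -35, -24] -> [-3, -24, -35] -> [-3, -24, -35]
  [14, -15, 25] -> [25, 14, -15] -> [25, 14, -15]
  [-20, -2, -19, -12] -> [-2, -12, -19, -20] -> [-2, -12, -19]
  [-36, 36, 48, -31, 7, -15] -> [48, 36, 7, -15, -31, -36] -> [48, 36, 7]
  [10, 6, -46] -> [10, 6, -46] -> [10, 6, -46]
  probe: [-42, -2, -11, -31, -28, -43, -44] -> [-2, -11, -28, -31, -42, -43, -44] -> [-2, -11, -28]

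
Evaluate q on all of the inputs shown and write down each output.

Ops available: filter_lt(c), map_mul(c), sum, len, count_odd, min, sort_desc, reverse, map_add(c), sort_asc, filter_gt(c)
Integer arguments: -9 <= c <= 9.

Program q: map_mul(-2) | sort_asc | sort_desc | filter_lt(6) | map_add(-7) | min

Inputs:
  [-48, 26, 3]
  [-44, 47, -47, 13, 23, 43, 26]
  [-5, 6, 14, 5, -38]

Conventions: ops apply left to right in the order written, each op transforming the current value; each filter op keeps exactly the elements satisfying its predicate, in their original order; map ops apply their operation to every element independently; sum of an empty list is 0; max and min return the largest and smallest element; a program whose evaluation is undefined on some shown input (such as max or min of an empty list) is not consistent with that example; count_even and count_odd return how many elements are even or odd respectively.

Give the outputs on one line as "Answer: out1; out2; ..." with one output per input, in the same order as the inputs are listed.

Execution, op by op:
  [-48, 26, 3] -> [96, -52, -6] -> [-52, -6, 96] -> [96, -6, -52] -> [-6, -52] -> [-13, -59] -> -59
  [-44, 47, -47, 13, 23, 43, 26] -> [88, -94, 94, -26, -46, -86, -52] -> [-94, -86, -52, -46, -26, 88, 94] -> [94, 88, -26, -46, -52, -86, -94] -> [-26, -46, -52, -86, -94] -> [-33, -53, -59, -93, -101] -> -101
  [-5, 6, 14, 5, -38] -> [10, -12, -28, -10, 76] -> [-28, -12, -10, 10, 76] -> [76, 10, -10, -12, -28] -> [-10, -12, -28] -> [-17, -19, -35] -> -35

-59; -101; -35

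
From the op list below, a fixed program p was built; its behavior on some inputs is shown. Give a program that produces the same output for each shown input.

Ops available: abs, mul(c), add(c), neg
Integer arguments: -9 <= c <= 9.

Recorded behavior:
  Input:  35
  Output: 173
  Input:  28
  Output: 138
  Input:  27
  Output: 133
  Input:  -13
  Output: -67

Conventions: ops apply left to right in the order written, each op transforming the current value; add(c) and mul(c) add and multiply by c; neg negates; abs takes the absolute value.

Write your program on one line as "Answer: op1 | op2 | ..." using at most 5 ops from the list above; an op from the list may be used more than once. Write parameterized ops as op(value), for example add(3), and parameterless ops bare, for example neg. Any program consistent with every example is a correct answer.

mul(-5) | add(4) | neg | add(7) | add(-5)

Check, running the answer program on each example:
  35 -> -175 -> -171 -> 171 -> 178 -> 173
  28 -> -140 -> -136 -> 136 -> 143 -> 138
  27 -> -135 -> -131 -> 131 -> 138 -> 133
  -13 -> 65 -> 69 -> -69 -> -62 -> -67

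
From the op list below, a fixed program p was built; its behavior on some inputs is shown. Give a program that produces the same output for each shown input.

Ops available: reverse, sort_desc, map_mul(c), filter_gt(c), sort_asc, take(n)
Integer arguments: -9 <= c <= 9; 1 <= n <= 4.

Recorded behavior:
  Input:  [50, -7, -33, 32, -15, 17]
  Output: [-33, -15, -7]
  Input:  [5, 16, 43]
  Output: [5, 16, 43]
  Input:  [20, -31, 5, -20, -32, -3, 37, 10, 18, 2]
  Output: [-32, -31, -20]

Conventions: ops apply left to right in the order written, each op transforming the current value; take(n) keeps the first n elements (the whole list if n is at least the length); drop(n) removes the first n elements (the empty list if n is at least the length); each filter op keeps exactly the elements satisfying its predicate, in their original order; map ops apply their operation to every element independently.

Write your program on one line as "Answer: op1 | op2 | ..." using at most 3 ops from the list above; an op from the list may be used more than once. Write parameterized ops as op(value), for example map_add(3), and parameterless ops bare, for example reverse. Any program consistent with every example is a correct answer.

sort_asc | take(3)

Check, running the answer program on each example:
  [50, -7, -33, 32, -15, 17] -> [-33, -15, -7, 17, 32, 50] -> [-33, -15, -7]
  [5, 16, 43] -> [5, 16, 43] -> [5, 16, 43]
  [20, -31, 5, -20, -32, -3, 37, 10, 18, 2] -> [-32, -31, -20, -3, 2, 5, 10, 18, 20, 37] -> [-32, -31, -20]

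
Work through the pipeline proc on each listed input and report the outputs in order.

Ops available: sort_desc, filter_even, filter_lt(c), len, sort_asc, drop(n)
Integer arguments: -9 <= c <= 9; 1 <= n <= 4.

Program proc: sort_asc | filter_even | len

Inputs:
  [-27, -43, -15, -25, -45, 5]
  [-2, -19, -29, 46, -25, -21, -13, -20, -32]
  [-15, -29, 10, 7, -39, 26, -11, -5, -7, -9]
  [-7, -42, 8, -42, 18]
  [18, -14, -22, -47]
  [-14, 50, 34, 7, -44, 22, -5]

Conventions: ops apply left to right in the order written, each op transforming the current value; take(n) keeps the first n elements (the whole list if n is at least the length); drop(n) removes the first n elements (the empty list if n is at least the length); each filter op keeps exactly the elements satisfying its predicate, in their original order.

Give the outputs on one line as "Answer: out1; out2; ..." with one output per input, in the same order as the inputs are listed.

Execution, op by op:
  [-27, -43, -15, -25, -45, 5] -> [-45, -43, -27, -25, -15, 5] -> [] -> 0
  [-2, -19, -29, 46, -25, -21, -13, -20, -32] -> [-32, -29, -25, -21, -20, -19, -13, -2, 46] -> [-32, -20, -2, 46] -> 4
  [-15, -29, 10, 7, -39, 26, -11, -5, -7, -9] -> [-39, -29, -15, -11, -9, -7, -5, 7, 10, 26] -> [10, 26] -> 2
  [-7, -42, 8, -42, 18] -> [-42, -42, -7, 8, 18] -> [-42, -42, 8, 18] -> 4
  [18, -14, -22, -47] -> [-47, -22, -14, 18] -> [-22, -14, 18] -> 3
  [-14, 50, 34, 7, -44, 22, -5] -> [-44, -14, -5, 7, 22, 34, 50] -> [-44, -14, 22, 34, 50] -> 5

0; 4; 2; 4; 3; 5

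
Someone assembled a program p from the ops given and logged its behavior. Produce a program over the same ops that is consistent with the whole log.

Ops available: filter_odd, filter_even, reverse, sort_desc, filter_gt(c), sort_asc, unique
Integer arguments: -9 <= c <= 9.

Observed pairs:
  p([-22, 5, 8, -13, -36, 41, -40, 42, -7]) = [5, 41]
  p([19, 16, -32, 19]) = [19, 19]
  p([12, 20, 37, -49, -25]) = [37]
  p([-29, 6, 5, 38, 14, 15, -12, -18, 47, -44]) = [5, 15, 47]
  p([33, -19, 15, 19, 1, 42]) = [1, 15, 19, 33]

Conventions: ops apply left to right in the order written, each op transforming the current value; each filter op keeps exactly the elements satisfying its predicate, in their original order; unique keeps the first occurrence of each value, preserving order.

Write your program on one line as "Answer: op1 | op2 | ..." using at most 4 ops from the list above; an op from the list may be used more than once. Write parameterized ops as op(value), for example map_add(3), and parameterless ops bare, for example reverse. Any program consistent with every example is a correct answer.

sort_desc | sort_asc | filter_gt(-6) | filter_odd

Check, running the answer program on each example:
  [-22, 5, 8, -13, -36, 41, -40, 42, -7] -> [42, 41, 8, 5, -7, -13, -22, -36, -40] -> [-40, -36, -22, -13, -7, 5, 8, 41, 42] -> [5, 8, 41, 42] -> [5, 41]
  [19, 16, -32, 19] -> [19, 19, 16, -32] -> [-32, 16, 19, 19] -> [16, 19, 19] -> [19, 19]
  [12, 20, 37, -49, -25] -> [37, 20, 12, -25, -49] -> [-49, -25, 12, 20, 37] -> [12, 20, 37] -> [37]
  [-29, 6, 5, 38, 14, 15, -12, -18, 47, -44] -> [47, 38, 15, 14, 6, 5, -12, -18, -29, -44] -> [-44, -29, -18, -12, 5, 6, 14, 15, 38, 47] -> [5, 6, 14, 15, 38, 47] -> [5, 15, 47]
  [33, -19, 15, 19, 1, 42] -> [42, 33, 19, 15, 1, -19] -> [-19, 1, 15, 19, 33, 42] -> [1, 15, 19, 33, 42] -> [1, 15, 19, 33]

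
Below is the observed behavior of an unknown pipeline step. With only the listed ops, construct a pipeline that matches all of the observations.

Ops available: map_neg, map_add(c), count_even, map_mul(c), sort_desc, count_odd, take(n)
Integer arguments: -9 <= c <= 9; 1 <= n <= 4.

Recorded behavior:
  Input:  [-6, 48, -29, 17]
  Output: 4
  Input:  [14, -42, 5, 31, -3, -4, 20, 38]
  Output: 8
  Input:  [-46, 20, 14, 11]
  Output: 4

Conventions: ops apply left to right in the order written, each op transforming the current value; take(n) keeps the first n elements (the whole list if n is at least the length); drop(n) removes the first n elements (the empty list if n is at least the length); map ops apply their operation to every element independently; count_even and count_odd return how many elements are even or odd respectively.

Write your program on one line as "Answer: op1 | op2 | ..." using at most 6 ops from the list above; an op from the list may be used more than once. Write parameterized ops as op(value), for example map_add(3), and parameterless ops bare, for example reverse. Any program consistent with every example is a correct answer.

map_add(-2) | sort_desc | map_mul(-4) | map_mul(-5) | count_even

Check, running the answer program on each example:
  [-6, 48, -29, 17] -> [-8, 46, -31, 15] -> [46, 15, -8, -31] -> [-184, -60, 32, 124] -> [920, 300, -160, -620] -> 4
  [14, -42, 5, 31, -3, -4, 20, 38] -> [12, -44, 3, 29, -5, -6, 18, 36] -> [36, 29, 18, 12, 3, -5, -6, -44] -> [-144, -116, -72, -48, -12, 20, 24, 176] -> [720, 580, 360, 240, 60, -100, -120, -880] -> 8
  [-46, 20, 14, 11] -> [-48, 18, 12, 9] -> [18, 12, 9, -48] -> [-72, -48, -36, 192] -> [360, 240, 180, -960] -> 4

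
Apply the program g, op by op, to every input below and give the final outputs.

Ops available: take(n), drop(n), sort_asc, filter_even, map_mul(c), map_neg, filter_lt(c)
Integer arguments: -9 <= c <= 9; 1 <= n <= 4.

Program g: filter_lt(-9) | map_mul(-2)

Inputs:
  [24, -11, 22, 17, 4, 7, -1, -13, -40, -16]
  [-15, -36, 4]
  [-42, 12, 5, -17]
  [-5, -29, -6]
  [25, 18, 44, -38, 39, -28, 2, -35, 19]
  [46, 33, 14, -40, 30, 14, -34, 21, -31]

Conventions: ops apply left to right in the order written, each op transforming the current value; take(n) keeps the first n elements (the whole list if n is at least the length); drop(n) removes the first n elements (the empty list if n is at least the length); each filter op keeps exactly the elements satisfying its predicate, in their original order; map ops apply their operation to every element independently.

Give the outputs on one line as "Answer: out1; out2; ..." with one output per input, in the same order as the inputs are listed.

[22, 26, 80, 32]; [30, 72]; [84, 34]; [58]; [76, 56, 70]; [80, 68, 62]

Execution, op by op:
  [24, -11, 22, 17, 4, 7, -1, -13, -40, -16] -> [-11, -13, -40, -16] -> [22, 26, 80, 32]
  [-15, -36, 4] -> [-15, -36] -> [30, 72]
  [-42, 12, 5, -17] -> [-42, -17] -> [84, 34]
  [-5, -29, -6] -> [-29] -> [58]
  [25, 18, 44, -38, 39, -28, 2, -35, 19] -> [-38, -28, -35] -> [76, 56, 70]
  [46, 33, 14, -40, 30, 14, -34, 21, -31] -> [-40, -34, -31] -> [80, 68, 62]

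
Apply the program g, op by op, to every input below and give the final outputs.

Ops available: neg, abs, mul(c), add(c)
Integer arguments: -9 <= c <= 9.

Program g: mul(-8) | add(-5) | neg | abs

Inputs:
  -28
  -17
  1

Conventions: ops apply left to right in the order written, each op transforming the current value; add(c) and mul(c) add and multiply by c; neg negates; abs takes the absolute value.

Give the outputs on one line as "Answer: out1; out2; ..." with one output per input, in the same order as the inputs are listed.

Execution, op by op:
  -28 -> 224 -> 219 -> -219 -> 219
  -17 -> 136 -> 131 -> -131 -> 131
  1 -> -8 -> -13 -> 13 -> 13

219; 131; 13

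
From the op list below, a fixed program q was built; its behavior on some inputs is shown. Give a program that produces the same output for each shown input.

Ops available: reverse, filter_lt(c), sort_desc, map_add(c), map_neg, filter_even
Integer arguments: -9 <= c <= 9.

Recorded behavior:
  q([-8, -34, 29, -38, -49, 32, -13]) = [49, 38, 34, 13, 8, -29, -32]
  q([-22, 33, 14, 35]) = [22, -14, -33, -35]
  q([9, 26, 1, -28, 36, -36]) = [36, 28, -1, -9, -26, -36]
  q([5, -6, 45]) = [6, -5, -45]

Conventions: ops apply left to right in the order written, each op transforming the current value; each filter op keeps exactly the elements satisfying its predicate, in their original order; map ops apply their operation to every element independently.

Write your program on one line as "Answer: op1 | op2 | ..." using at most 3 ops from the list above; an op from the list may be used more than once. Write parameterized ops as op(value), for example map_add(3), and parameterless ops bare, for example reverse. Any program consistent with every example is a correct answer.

sort_desc | map_neg | sort_desc

Check, running the answer program on each example:
  [-8, -34, 29, -38, -49, 32, -13] -> [32, 29, -8, -13, -34, -38, -49] -> [-32, -29, 8, 13, 34, 38, 49] -> [49, 38, 34, 13, 8, -29, -32]
  [-22, 33, 14, 35] -> [35, 33, 14, -22] -> [-35, -33, -14, 22] -> [22, -14, -33, -35]
  [9, 26, 1, -28, 36, -36] -> [36, 26, 9, 1, -28, -36] -> [-36, -26, -9, -1, 28, 36] -> [36, 28, -1, -9, -26, -36]
  [5, -6, 45] -> [45, 5, -6] -> [-45, -5, 6] -> [6, -5, -45]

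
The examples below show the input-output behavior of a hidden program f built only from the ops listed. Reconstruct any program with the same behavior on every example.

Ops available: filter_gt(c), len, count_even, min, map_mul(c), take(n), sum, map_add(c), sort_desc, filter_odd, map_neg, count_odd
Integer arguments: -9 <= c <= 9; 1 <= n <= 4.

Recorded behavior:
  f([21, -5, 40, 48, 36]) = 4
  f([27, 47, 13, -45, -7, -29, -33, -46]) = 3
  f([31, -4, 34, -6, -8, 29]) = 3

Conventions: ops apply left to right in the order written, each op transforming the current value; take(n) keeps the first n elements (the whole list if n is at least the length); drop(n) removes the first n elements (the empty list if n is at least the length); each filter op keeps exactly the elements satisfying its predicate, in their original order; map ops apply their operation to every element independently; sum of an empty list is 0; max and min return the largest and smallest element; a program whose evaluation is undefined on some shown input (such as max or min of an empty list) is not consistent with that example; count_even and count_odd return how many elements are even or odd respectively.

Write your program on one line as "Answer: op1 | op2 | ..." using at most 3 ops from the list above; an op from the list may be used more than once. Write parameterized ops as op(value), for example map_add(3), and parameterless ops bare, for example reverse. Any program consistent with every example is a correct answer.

filter_gt(-1) | sort_desc | len

Check, running the answer program on each example:
  [21, -5, 40, 48, 36] -> [21, 40, 48, 36] -> [48, 40, 36, 21] -> 4
  [27, 47, 13, -45, -7, -29, -33, -46] -> [27, 47, 13] -> [47, 27, 13] -> 3
  [31, -4, 34, -6, -8, 29] -> [31, 34, 29] -> [34, 31, 29] -> 3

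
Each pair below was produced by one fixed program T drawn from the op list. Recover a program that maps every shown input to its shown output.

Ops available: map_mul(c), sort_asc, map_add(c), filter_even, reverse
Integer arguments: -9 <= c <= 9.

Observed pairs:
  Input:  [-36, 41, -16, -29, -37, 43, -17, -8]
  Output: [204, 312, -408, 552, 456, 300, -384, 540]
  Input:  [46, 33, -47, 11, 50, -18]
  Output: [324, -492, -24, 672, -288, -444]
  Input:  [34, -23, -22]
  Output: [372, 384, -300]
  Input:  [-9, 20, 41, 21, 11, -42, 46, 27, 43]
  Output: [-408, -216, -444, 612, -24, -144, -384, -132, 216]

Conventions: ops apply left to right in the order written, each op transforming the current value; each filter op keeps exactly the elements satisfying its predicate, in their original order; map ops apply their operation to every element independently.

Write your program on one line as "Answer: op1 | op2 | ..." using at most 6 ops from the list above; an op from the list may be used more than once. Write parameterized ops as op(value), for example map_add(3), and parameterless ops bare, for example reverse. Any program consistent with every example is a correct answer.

map_add(-2) | map_add(-7) | reverse | map_mul(-6) | map_mul(2)

Check, running the answer program on each example:
  [-36, 41, -16, -29, -37, 43, -17, -8] -> [-38, 39, -18, -31, -39, 41, -19, -10] -> [-45, 32, -25, -38, -46, 34, -26, -17] -> [-17, -26, 34, -46, -38, -25, 32, -45] -> [102, 156, -204, 276, 228, 150, -192, 270] -> [204, 312, -408, 552, 456, 300, -384, 540]
  [46, 33, -47, 11, 50, -18] -> [44, 31, -49, 9, 48, -20] -> [37, 24, -56, 2, 41, -27] -> [-27, 41, 2, -56, 24, 37] -> [162, -246, -12, 336, -144, -222] -> [324, -492, -24, 672, -288, -444]
  [34, -23, -22] -> [32, -25, -24] -> [25, -32, -31] -> [-31, -32, 25] -> [186, 192, -150] -> [372, 384, -300]
  [-9, 20, 41, 21, 11, -42, 46, 27, 43] -> [-11, 18, 39, 19, 9, -44, 44, 25, 41] -> [-18, 11, 32, 12, 2, -51, 37, 18, 34] -> [34, 18, 37, -51, 2, 12, 32, 11, -18] -> [-204, -108, -222, 306, -12, -72, -192, -66, 108] -> [-408, -216, -444, 612, -24, -144, -384, -132, 216]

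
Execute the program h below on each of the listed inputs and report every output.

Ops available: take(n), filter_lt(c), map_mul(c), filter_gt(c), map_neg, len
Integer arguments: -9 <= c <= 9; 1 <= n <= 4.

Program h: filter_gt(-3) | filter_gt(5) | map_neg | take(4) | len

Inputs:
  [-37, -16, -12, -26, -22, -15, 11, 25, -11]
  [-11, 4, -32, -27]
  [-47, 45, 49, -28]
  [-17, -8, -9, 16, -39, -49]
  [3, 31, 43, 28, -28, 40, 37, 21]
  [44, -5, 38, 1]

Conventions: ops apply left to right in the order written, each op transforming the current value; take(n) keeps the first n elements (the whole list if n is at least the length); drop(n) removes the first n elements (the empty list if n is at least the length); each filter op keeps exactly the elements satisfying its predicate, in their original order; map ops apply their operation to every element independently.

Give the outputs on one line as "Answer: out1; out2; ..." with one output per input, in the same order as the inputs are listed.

Execution, op by op:
  [-37, -16, -12, -26, -22, -15, 11, 25, -11] -> [11, 25] -> [11, 25] -> [-11, -25] -> [-11, -25] -> 2
  [-11, 4, -32, -27] -> [4] -> [] -> [] -> [] -> 0
  [-47, 45, 49, -28] -> [45, 49] -> [45, 49] -> [-45, -49] -> [-45, -49] -> 2
  [-17, -8, -9, 16, -39, -49] -> [16] -> [16] -> [-16] -> [-16] -> 1
  [3, 31, 43, 28, -28, 40, 37, 21] -> [3, 31, 43, 28, 40, 37, 21] -> [31, 43, 28, 40, 37, 21] -> [-31, -43, -28, -40, -37, -21] -> [-31, -43, -28, -40] -> 4
  [44, -5, 38, 1] -> [44, 38, 1] -> [44, 38] -> [-44, -38] -> [-44, -38] -> 2

2; 0; 2; 1; 4; 2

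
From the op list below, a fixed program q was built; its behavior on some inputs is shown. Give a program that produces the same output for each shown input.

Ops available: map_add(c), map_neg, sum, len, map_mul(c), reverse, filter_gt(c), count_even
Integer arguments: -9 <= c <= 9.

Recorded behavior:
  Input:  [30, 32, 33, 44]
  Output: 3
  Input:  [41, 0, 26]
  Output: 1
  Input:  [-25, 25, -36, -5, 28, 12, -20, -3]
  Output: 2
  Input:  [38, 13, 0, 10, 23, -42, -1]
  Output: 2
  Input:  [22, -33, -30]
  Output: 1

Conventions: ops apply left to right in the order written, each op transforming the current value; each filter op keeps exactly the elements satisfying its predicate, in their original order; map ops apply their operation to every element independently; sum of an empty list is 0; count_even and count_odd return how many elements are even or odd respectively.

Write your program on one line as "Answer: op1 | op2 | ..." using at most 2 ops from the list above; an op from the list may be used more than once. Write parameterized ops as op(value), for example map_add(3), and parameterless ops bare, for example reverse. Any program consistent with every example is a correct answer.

filter_gt(2) | count_even

Check, running the answer program on each example:
  [30, 32, 33, 44] -> [30, 32, 33, 44] -> 3
  [41, 0, 26] -> [41, 26] -> 1
  [-25, 25, -36, -5, 28, 12, -20, -3] -> [25, 28, 12] -> 2
  [38, 13, 0, 10, 23, -42, -1] -> [38, 13, 10, 23] -> 2
  [22, -33, -30] -> [22] -> 1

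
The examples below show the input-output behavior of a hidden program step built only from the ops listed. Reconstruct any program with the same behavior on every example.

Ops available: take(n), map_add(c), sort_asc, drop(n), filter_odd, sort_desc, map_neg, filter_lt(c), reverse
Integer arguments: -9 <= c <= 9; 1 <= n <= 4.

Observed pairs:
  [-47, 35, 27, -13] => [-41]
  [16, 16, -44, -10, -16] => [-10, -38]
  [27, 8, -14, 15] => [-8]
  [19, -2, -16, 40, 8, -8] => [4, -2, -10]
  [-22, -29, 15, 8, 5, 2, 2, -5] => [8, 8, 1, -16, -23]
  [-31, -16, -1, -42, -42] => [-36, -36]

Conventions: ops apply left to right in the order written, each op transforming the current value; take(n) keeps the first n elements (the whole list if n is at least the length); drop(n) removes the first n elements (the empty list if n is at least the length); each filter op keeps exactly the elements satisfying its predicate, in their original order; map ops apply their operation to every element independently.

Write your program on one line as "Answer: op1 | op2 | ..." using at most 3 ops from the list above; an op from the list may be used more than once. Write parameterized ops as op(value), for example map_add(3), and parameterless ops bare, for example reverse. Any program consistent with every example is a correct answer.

sort_desc | drop(3) | map_add(6)

Check, running the answer program on each example:
  [-47, 35, 27, -13] -> [35, 27, -13, -47] -> [-47] -> [-41]
  [16, 16, -44, -10, -16] -> [16, 16, -10, -16, -44] -> [-16, -44] -> [-10, -38]
  [27, 8, -14, 15] -> [27, 15, 8, -14] -> [-14] -> [-8]
  [19, -2, -16, 40, 8, -8] -> [40, 19, 8, -2, -8, -16] -> [-2, -8, -16] -> [4, -2, -10]
  [-22, -29, 15, 8, 5, 2, 2, -5] -> [15, 8, 5, 2, 2, -5, -22, -29] -> [2, 2, -5, -22, -29] -> [8, 8, 1, -16, -23]
  [-31, -16, -1, -42, -42] -> [-1, -16, -31, -42, -42] -> [-42, -42] -> [-36, -36]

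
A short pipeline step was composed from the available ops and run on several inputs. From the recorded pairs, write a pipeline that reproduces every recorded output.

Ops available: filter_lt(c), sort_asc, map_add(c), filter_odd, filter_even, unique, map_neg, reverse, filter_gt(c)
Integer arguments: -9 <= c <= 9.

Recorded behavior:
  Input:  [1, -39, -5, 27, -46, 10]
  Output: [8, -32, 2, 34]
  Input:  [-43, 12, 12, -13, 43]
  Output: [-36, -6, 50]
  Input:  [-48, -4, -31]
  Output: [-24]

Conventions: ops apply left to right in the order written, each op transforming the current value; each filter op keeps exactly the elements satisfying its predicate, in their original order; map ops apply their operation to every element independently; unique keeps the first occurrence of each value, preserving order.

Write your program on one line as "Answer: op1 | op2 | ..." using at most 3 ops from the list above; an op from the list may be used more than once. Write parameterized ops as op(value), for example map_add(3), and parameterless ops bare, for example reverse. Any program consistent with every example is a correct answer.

map_add(7) | filter_even

Check, running the answer program on each example:
  [1, -39, -5, 27, -46, 10] -> [8, -32, 2, 34, -39, 17] -> [8, -32, 2, 34]
  [-43, 12, 12, -13, 43] -> [-36, 19, 19, -6, 50] -> [-36, -6, 50]
  [-48, -4, -31] -> [-41, 3, -24] -> [-24]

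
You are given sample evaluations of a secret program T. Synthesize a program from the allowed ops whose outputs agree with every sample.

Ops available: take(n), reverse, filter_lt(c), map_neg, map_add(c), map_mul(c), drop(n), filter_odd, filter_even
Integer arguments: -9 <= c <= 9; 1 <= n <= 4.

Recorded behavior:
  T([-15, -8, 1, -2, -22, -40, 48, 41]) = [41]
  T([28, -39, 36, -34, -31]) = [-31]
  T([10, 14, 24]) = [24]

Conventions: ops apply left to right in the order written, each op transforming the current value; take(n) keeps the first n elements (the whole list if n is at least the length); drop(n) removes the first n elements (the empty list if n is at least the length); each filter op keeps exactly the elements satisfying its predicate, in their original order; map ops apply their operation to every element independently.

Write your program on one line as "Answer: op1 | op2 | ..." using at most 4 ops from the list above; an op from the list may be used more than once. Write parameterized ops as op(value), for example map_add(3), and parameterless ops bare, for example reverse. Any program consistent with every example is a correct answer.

reverse | map_neg | take(1) | map_neg

Check, running the answer program on each example:
  [-15, -8, 1, -2, -22, -40, 48, 41] -> [41, 48, -40, -22, -2, 1, -8, -15] -> [-41, -48, 40, 22, 2, -1, 8, 15] -> [-41] -> [41]
  [28, -39, 36, -34, -31] -> [-31, -34, 36, -39, 28] -> [31, 34, -36, 39, -28] -> [31] -> [-31]
  [10, 14, 24] -> [24, 14, 10] -> [-24, -14, -10] -> [-24] -> [24]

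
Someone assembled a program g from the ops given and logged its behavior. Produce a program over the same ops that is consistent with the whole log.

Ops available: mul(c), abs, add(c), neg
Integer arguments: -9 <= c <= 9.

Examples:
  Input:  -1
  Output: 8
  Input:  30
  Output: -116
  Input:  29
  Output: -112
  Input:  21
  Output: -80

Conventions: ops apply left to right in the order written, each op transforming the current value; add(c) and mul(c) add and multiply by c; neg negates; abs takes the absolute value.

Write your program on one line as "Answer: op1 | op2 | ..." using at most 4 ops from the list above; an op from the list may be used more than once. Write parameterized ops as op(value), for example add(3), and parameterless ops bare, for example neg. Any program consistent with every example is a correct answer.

neg | add(1) | neg | mul(-4)

Check, running the answer program on each example:
  -1 -> 1 -> 2 -> -2 -> 8
  30 -> -30 -> -29 -> 29 -> -116
  29 -> -29 -> -28 -> 28 -> -112
  21 -> -21 -> -20 -> 20 -> -80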